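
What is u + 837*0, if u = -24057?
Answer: -24057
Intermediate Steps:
u + 837*0 = -24057 + 837*0 = -24057 + 0 = -24057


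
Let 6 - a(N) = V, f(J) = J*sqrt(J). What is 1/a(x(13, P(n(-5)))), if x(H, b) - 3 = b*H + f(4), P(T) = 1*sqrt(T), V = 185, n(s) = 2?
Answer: -1/179 ≈ -0.0055866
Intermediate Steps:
P(T) = sqrt(T)
f(J) = J**(3/2)
x(H, b) = 11 + H*b (x(H, b) = 3 + (b*H + 4**(3/2)) = 3 + (H*b + 8) = 3 + (8 + H*b) = 11 + H*b)
a(N) = -179 (a(N) = 6 - 1*185 = 6 - 185 = -179)
1/a(x(13, P(n(-5)))) = 1/(-179) = -1/179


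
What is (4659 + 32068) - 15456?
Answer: 21271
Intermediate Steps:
(4659 + 32068) - 15456 = 36727 - 15456 = 21271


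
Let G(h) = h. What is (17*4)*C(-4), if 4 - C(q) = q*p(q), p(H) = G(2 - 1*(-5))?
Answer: 2176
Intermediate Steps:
p(H) = 7 (p(H) = 2 - 1*(-5) = 2 + 5 = 7)
C(q) = 4 - 7*q (C(q) = 4 - q*7 = 4 - 7*q)
(17*4)*C(-4) = (17*4)*(4 - 7*(-4)) = 68*(4 + 28) = 68*32 = 2176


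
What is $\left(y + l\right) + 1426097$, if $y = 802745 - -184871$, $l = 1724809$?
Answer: $4138522$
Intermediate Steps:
$y = 987616$ ($y = 802745 + 184871 = 987616$)
$\left(y + l\right) + 1426097 = \left(987616 + 1724809\right) + 1426097 = 2712425 + 1426097 = 4138522$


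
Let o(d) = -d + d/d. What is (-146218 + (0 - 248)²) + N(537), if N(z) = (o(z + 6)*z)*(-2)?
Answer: 497394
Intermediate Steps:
o(d) = 1 - d (o(d) = -d + 1 = 1 - d)
N(z) = -2*z*(-5 - z) (N(z) = ((1 - (z + 6))*z)*(-2) = ((1 - (6 + z))*z)*(-2) = ((1 + (-6 - z))*z)*(-2) = ((-5 - z)*z)*(-2) = (z*(-5 - z))*(-2) = -2*z*(-5 - z))
(-146218 + (0 - 248)²) + N(537) = (-146218 + (0 - 248)²) + 2*537*(5 + 537) = (-146218 + (-248)²) + 2*537*542 = (-146218 + 61504) + 582108 = -84714 + 582108 = 497394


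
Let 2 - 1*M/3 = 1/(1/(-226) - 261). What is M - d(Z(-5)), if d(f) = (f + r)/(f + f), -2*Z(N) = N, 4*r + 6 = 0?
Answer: 1714013/294935 ≈ 5.8115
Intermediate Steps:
r = -3/2 (r = -3/2 + (¼)*0 = -3/2 + 0 = -3/2 ≈ -1.5000)
M = 354600/58987 (M = 6 - 3/(1/(-226) - 261) = 6 - 3/(-1/226 - 261) = 6 - 3/(-58987/226) = 6 - 3*(-226/58987) = 6 + 678/58987 = 354600/58987 ≈ 6.0115)
Z(N) = -N/2
d(f) = (-3/2 + f)/(2*f) (d(f) = (f - 3/2)/(f + f) = (-3/2 + f)/((2*f)) = (-3/2 + f)*(1/(2*f)) = (-3/2 + f)/(2*f))
M - d(Z(-5)) = 354600/58987 - (-3 + 2*(-½*(-5)))/(4*((-½*(-5)))) = 354600/58987 - (-3 + 2*(5/2))/(4*5/2) = 354600/58987 - 2*(-3 + 5)/(4*5) = 354600/58987 - 2*2/(4*5) = 354600/58987 - 1*⅕ = 354600/58987 - ⅕ = 1714013/294935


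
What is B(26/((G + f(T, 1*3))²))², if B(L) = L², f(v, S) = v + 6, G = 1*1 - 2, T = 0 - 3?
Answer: 28561/16 ≈ 1785.1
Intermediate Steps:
T = -3
G = -1 (G = 1 - 2 = -1)
f(v, S) = 6 + v
B(26/((G + f(T, 1*3))²))² = ((26/((-1 + (6 - 3))²))²)² = ((26/((-1 + 3)²))²)² = ((26/(2²))²)² = ((26/4)²)² = ((26*(¼))²)² = ((13/2)²)² = (169/4)² = 28561/16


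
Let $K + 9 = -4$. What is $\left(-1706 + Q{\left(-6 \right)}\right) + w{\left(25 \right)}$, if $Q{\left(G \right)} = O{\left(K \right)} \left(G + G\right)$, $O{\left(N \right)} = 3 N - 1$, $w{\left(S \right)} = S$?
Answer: $-1201$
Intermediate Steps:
$K = -13$ ($K = -9 - 4 = -13$)
$O{\left(N \right)} = -1 + 3 N$
$Q{\left(G \right)} = - 80 G$ ($Q{\left(G \right)} = \left(-1 + 3 \left(-13\right)\right) \left(G + G\right) = \left(-1 - 39\right) 2 G = - 40 \cdot 2 G = - 80 G$)
$\left(-1706 + Q{\left(-6 \right)}\right) + w{\left(25 \right)} = \left(-1706 - -480\right) + 25 = \left(-1706 + 480\right) + 25 = -1226 + 25 = -1201$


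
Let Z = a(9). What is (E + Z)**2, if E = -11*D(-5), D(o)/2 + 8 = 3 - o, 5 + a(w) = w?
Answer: 16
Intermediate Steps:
a(w) = -5 + w
D(o) = -10 - 2*o (D(o) = -16 + 2*(3 - o) = -16 + (6 - 2*o) = -10 - 2*o)
Z = 4 (Z = -5 + 9 = 4)
E = 0 (E = -11*(-10 - 2*(-5)) = -11*(-10 + 10) = -11*0 = 0)
(E + Z)**2 = (0 + 4)**2 = 4**2 = 16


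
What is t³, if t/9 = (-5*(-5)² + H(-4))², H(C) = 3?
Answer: 2403734586186816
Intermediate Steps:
t = 133956 (t = 9*(-5*(-5)² + 3)² = 9*(-5*25 + 3)² = 9*(-125 + 3)² = 9*(-122)² = 9*14884 = 133956)
t³ = 133956³ = 2403734586186816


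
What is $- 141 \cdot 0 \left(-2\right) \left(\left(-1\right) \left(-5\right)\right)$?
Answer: $0$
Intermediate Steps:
$- 141 \cdot 0 \left(-2\right) \left(\left(-1\right) \left(-5\right)\right) = - 141 \cdot 0 \cdot 5 = \left(-141\right) 0 = 0$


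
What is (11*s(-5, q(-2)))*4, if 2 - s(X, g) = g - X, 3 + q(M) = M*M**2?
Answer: 352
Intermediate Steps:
q(M) = -3 + M**3 (q(M) = -3 + M*M**2 = -3 + M**3)
s(X, g) = 2 + X - g (s(X, g) = 2 - (g - X) = 2 + (X - g) = 2 + X - g)
(11*s(-5, q(-2)))*4 = (11*(2 - 5 - (-3 + (-2)**3)))*4 = (11*(2 - 5 - (-3 - 8)))*4 = (11*(2 - 5 - 1*(-11)))*4 = (11*(2 - 5 + 11))*4 = (11*8)*4 = 88*4 = 352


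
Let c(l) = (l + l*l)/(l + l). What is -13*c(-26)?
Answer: 325/2 ≈ 162.50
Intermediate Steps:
c(l) = (l + l**2)/(2*l) (c(l) = (l + l**2)/((2*l)) = (l + l**2)*(1/(2*l)) = (l + l**2)/(2*l))
-13*c(-26) = -13*(1/2 + (1/2)*(-26)) = -13*(1/2 - 13) = -13*(-25/2) = 325/2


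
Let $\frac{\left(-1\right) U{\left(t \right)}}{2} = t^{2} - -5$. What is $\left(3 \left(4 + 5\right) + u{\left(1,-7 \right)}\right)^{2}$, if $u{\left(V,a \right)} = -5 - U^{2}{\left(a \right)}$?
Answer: $135536164$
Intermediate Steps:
$U{\left(t \right)} = -10 - 2 t^{2}$ ($U{\left(t \right)} = - 2 \left(t^{2} - -5\right) = - 2 \left(t^{2} + 5\right) = - 2 \left(5 + t^{2}\right) = -10 - 2 t^{2}$)
$u{\left(V,a \right)} = -5 - \left(-10 - 2 a^{2}\right)^{2}$
$\left(3 \left(4 + 5\right) + u{\left(1,-7 \right)}\right)^{2} = \left(3 \left(4 + 5\right) - \left(5 + 4 \left(5 + \left(-7\right)^{2}\right)^{2}\right)\right)^{2} = \left(3 \cdot 9 - \left(5 + 4 \left(5 + 49\right)^{2}\right)\right)^{2} = \left(27 - \left(5 + 4 \cdot 54^{2}\right)\right)^{2} = \left(27 - 11669\right)^{2} = \left(-11642\right)^{2} = 135536164$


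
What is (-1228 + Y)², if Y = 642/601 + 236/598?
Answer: 48579464292990016/32291730601 ≈ 1.5044e+6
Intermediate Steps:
Y = 262876/179699 (Y = 642*(1/601) + 236*(1/598) = 642/601 + 118/299 = 262876/179699 ≈ 1.4629)
(-1228 + Y)² = (-1228 + 262876/179699)² = (-220407496/179699)² = 48579464292990016/32291730601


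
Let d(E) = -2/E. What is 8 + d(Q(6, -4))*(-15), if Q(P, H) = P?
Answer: 13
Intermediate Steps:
8 + d(Q(6, -4))*(-15) = 8 - 2/6*(-15) = 8 - 2*⅙*(-15) = 8 - ⅓*(-15) = 8 + 5 = 13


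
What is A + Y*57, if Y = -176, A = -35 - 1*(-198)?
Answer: -9869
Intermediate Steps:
A = 163 (A = -35 + 198 = 163)
A + Y*57 = 163 - 176*57 = 163 - 10032 = -9869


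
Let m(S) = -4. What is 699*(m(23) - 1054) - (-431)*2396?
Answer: 293134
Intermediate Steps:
699*(m(23) - 1054) - (-431)*2396 = 699*(-4 - 1054) - (-431)*2396 = 699*(-1058) - 1*(-1032676) = -739542 + 1032676 = 293134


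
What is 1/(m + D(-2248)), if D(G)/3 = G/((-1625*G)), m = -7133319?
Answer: -1625/11591643378 ≈ -1.4019e-7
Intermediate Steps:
D(G) = -3/1625 (D(G) = 3*(G/((-1625*G))) = 3*(G*(-1/(1625*G))) = 3*(-1/1625) = -3/1625)
1/(m + D(-2248)) = 1/(-7133319 - 3/1625) = 1/(-11591643378/1625) = -1625/11591643378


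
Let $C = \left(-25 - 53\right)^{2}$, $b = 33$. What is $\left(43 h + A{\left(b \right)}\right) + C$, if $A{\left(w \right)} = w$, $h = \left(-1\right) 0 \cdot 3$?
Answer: $6117$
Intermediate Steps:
$h = 0$ ($h = 0 \cdot 3 = 0$)
$C = 6084$ ($C = \left(-78\right)^{2} = 6084$)
$\left(43 h + A{\left(b \right)}\right) + C = \left(43 \cdot 0 + 33\right) + 6084 = \left(0 + 33\right) + 6084 = 33 + 6084 = 6117$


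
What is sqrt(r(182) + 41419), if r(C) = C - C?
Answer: sqrt(41419) ≈ 203.52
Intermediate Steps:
r(C) = 0
sqrt(r(182) + 41419) = sqrt(0 + 41419) = sqrt(41419)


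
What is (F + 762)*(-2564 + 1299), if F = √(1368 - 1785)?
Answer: -963930 - 1265*I*√417 ≈ -9.6393e+5 - 25832.0*I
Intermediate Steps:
F = I*√417 (F = √(-417) = I*√417 ≈ 20.421*I)
(F + 762)*(-2564 + 1299) = (I*√417 + 762)*(-2564 + 1299) = (762 + I*√417)*(-1265) = -963930 - 1265*I*√417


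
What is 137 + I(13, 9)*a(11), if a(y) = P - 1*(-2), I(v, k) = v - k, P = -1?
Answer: 141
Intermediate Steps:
a(y) = 1 (a(y) = -1 - 1*(-2) = -1 + 2 = 1)
137 + I(13, 9)*a(11) = 137 + (13 - 1*9)*1 = 137 + (13 - 9)*1 = 137 + 4*1 = 137 + 4 = 141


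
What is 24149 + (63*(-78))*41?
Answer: -177325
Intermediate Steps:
24149 + (63*(-78))*41 = 24149 - 4914*41 = 24149 - 201474 = -177325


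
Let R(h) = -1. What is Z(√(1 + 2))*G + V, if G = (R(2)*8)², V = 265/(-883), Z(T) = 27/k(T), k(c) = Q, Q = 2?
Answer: 762647/883 ≈ 863.70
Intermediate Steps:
k(c) = 2
Z(T) = 27/2
V = -265/883 (V = 265*(-1/883) = -265/883 ≈ -0.30011)
G = 64 (G = (-1*8)² = (-8)² = 64)
Z(√(1 + 2))*G + V = (27/2)*64 - 265/883 = 864 - 265/883 = 762647/883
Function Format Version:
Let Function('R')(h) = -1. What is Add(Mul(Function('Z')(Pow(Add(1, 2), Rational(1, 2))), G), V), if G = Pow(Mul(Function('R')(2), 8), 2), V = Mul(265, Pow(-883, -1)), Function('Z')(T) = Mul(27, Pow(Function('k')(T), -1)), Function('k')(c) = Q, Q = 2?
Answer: Rational(762647, 883) ≈ 863.70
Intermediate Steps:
Function('k')(c) = 2
Function('Z')(T) = Rational(27, 2) (Function('Z')(T) = Mul(27, Pow(2, -1)) = Mul(27, Rational(1, 2)) = Rational(27, 2))
V = Rational(-265, 883) (V = Mul(265, Rational(-1, 883)) = Rational(-265, 883) ≈ -0.30011)
G = 64 (G = Pow(Mul(-1, 8), 2) = Pow(-8, 2) = 64)
Add(Mul(Function('Z')(Pow(Add(1, 2), Rational(1, 2))), G), V) = Add(Mul(Rational(27, 2), 64), Rational(-265, 883)) = Add(864, Rational(-265, 883)) = Rational(762647, 883)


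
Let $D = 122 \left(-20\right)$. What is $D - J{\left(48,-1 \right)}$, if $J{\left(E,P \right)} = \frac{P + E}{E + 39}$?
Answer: $- \frac{212327}{87} \approx -2440.5$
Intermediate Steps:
$J{\left(E,P \right)} = \frac{E + P}{39 + E}$
$D = -2440$
$D - J{\left(48,-1 \right)} = -2440 - \frac{48 - 1}{39 + 48} = -2440 - \frac{1}{87} \cdot 47 = -2440 - \frac{47}{87} = - \frac{212327}{87}$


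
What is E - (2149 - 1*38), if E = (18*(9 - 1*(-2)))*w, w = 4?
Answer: -1319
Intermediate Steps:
E = 792 (E = (18*(9 - 1*(-2)))*4 = (18*(9 + 2))*4 = (18*11)*4 = 198*4 = 792)
E - (2149 - 1*38) = 792 - (2149 - 1*38) = 792 - (2149 - 38) = 792 - 1*2111 = 792 - 2111 = -1319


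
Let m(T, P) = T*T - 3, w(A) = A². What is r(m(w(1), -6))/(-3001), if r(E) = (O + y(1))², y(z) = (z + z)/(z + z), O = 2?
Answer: -9/3001 ≈ -0.0029990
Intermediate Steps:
y(z) = 1 (y(z) = (2*z)/((2*z)) = (2*z)*(1/(2*z)) = 1)
m(T, P) = -3 + T² (m(T, P) = T² - 3 = -3 + T²)
r(E) = 9 (r(E) = (2 + 1)² = 3² = 9)
r(m(w(1), -6))/(-3001) = 9/(-3001) = 9*(-1/3001) = -9/3001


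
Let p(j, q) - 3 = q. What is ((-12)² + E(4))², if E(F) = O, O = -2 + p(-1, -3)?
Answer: 20164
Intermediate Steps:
p(j, q) = 3 + q
O = -2 (O = -2 + (3 - 3) = -2 + 0 = -2)
E(F) = -2
((-12)² + E(4))² = ((-12)² - 2)² = (144 - 2)² = 142² = 20164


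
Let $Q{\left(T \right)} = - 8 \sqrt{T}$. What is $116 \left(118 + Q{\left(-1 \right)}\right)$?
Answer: $13688 - 928 i \approx 13688.0 - 928.0 i$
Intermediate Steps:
$116 \left(118 + Q{\left(-1 \right)}\right) = 116 \left(118 - 8 \sqrt{-1}\right) = 116 \left(118 - 8 i\right) = 13688 - 928 i$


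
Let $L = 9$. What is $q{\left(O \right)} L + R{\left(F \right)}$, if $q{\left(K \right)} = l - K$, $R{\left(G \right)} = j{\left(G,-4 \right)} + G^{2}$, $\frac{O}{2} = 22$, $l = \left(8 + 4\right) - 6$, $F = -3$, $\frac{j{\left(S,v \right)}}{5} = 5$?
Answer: $-308$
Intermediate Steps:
$j{\left(S,v \right)} = 25$ ($j{\left(S,v \right)} = 5 \cdot 5 = 25$)
$l = 6$ ($l = 12 - 6 = 6$)
$O = 44$ ($O = 2 \cdot 22 = 44$)
$R{\left(G \right)} = 25 + G^{2}$
$q{\left(K \right)} = 6 - K$
$q{\left(O \right)} L + R{\left(F \right)} = \left(6 - 44\right) 9 + \left(25 + \left(-3\right)^{2}\right) = \left(6 - 44\right) 9 + \left(25 + 9\right) = \left(-38\right) 9 + 34 = -342 + 34 = -308$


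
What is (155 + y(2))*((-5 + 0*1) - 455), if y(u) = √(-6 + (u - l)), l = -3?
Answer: -71300 - 460*I ≈ -71300.0 - 460.0*I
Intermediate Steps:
y(u) = √(-3 + u) (y(u) = √(-6 + (u - 1*(-3))) = √(-6 + (u + 3)) = √(-6 + (3 + u)) = √(-3 + u))
(155 + y(2))*((-5 + 0*1) - 455) = (155 + √(-3 + 2))*((-5 + 0*1) - 455) = (155 + √(-1))*((-5 + 0) - 455) = (155 + I)*(-5 - 455) = (155 + I)*(-460) = -71300 - 460*I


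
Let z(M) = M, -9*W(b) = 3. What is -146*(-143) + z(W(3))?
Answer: 62633/3 ≈ 20878.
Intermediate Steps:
W(b) = -1/3 (W(b) = -1/9*3 = -1/3)
-146*(-143) + z(W(3)) = -146*(-143) - 1/3 = 20878 - 1/3 = 62633/3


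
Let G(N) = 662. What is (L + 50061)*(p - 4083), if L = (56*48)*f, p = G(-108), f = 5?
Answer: -217236921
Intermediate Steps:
p = 662
L = 13440 (L = (56*48)*5 = 2688*5 = 13440)
(L + 50061)*(p - 4083) = (13440 + 50061)*(662 - 4083) = 63501*(-3421) = -217236921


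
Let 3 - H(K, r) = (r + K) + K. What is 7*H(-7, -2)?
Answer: 133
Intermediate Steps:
H(K, r) = 3 - r - 2*K (H(K, r) = 3 - ((r + K) + K) = 3 - ((K + r) + K) = 3 - (r + 2*K) = 3 + (-r - 2*K) = 3 - r - 2*K)
7*H(-7, -2) = 7*(3 - 1*(-2) - 2*(-7)) = 7*(3 + 2 + 14) = 7*19 = 133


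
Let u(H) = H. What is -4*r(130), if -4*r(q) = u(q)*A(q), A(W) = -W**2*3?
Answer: -6591000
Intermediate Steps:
A(W) = -3*W**2
r(q) = 3*q**3/4 (r(q) = -q*(-3*q**2)/4 = -(-3)*q**3/4 = 3*q**3/4)
-4*r(130) = -3*130**3 = -3*2197000 = -4*1647750 = -6591000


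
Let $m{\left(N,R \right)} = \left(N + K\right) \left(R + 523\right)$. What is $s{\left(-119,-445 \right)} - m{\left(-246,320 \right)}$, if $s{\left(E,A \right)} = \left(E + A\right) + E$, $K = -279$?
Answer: $441892$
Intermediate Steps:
$s{\left(E,A \right)} = A + 2 E$ ($s{\left(E,A \right)} = \left(A + E\right) + E = A + 2 E$)
$m{\left(N,R \right)} = \left(-279 + N\right) \left(523 + R\right)$ ($m{\left(N,R \right)} = \left(N - 279\right) \left(R + 523\right) = \left(-279 + N\right) \left(523 + R\right)$)
$s{\left(-119,-445 \right)} - m{\left(-246,320 \right)} = \left(-445 + 2 \left(-119\right)\right) - \left(-145917 - 89280 + 523 \left(-246\right) - 78720\right) = \left(-445 - 238\right) - \left(-145917 - 89280 - 128658 - 78720\right) = -683 - -442575 = -683 + 442575 = 441892$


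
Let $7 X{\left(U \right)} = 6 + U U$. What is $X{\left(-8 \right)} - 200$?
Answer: $-190$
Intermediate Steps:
$X{\left(U \right)} = \frac{6}{7} + \frac{U^{2}}{7}$ ($X{\left(U \right)} = \frac{6 + U U}{7} = \frac{6 + U^{2}}{7} = \frac{6}{7} + \frac{U^{2}}{7}$)
$X{\left(-8 \right)} - 200 = \left(\frac{6}{7} + \frac{\left(-8\right)^{2}}{7}\right) - 200 = \left(\frac{6}{7} + \frac{1}{7} \cdot 64\right) - 200 = \left(\frac{6}{7} + \frac{64}{7}\right) - 200 = 10 - 200 = -190$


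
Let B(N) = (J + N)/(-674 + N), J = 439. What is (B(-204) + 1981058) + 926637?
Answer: 2552955975/878 ≈ 2.9077e+6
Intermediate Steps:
B(N) = (439 + N)/(-674 + N)
(B(-204) + 1981058) + 926637 = ((439 - 204)/(-674 - 204) + 1981058) + 926637 = (235/(-878) + 1981058) + 926637 = (-1/878*235 + 1981058) + 926637 = (-235/878 + 1981058) + 926637 = 1739368689/878 + 926637 = 2552955975/878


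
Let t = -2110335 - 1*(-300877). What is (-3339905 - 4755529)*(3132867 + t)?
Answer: -10713570214506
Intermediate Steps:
t = -1809458 (t = -2110335 + 300877 = -1809458)
(-3339905 - 4755529)*(3132867 + t) = (-3339905 - 4755529)*(3132867 - 1809458) = -8095434*1323409 = -10713570214506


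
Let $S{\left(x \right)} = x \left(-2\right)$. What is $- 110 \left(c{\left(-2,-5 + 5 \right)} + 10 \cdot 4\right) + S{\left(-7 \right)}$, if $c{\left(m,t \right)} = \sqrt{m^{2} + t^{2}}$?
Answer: $-4606$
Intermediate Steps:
$S{\left(x \right)} = - 2 x$
$- 110 \left(c{\left(-2,-5 + 5 \right)} + 10 \cdot 4\right) + S{\left(-7 \right)} = - 110 \left(\sqrt{\left(-2\right)^{2} + \left(-5 + 5\right)^{2}} + 10 \cdot 4\right) - -14 = - 110 \left(\sqrt{4 + 0^{2}} + 40\right) + 14 = - 110 \left(\sqrt{4 + 0} + 40\right) + 14 = - 110 \left(\sqrt{4} + 40\right) + 14 = - 110 \left(2 + 40\right) + 14 = \left(-110\right) 42 + 14 = -4620 + 14 = -4606$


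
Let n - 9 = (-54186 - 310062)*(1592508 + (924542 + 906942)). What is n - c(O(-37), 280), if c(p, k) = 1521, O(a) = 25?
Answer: -1247182239528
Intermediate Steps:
n = -1247182238007 (n = 9 + (-54186 - 310062)*(1592508 + (924542 + 906942)) = 9 - 364248*(1592508 + 1831484) = 9 - 364248*3423992 = 9 - 1247182238016 = -1247182238007)
n - c(O(-37), 280) = -1247182238007 - 1*1521 = -1247182238007 - 1521 = -1247182239528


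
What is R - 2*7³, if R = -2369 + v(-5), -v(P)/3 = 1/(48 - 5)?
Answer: -131368/43 ≈ -3055.1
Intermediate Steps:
v(P) = -3/43 (v(P) = -3/(48 - 5) = -3/43)
R = -101870/43 (R = -2369 - 3/43 = -101870/43 ≈ -2369.1)
R - 2*7³ = -101870/43 - 2*7³ = -101870/43 - 2*343 = -101870/43 - 1*686 = -101870/43 - 686 = -131368/43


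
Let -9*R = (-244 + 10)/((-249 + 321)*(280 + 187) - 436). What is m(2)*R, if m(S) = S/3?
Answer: 13/24891 ≈ 0.00052228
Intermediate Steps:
m(S) = S/3
R = 13/16594 (R = -(-244 + 10)/(9*((-249 + 321)*(280 + 187) - 436)) = -(-26)/(72*467 - 436) = -(-26)/(33624 - 436) = -(-26)/33188 = -⅑*(-117/16594) = 13/16594 ≈ 0.00078342)
m(2)*R = ((⅓)*2)*(13/16594) = (⅔)*(13/16594) = 13/24891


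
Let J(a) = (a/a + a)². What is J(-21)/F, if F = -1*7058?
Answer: -200/3529 ≈ -0.056673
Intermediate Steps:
J(a) = (1 + a)²
F = -7058
J(-21)/F = (1 - 21)²/(-7058) = (-20)²*(-1/7058) = 400*(-1/7058) = -200/3529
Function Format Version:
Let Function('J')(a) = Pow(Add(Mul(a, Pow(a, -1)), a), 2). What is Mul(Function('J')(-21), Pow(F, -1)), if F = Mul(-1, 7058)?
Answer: Rational(-200, 3529) ≈ -0.056673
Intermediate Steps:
Function('J')(a) = Pow(Add(1, a), 2)
F = -7058
Mul(Function('J')(-21), Pow(F, -1)) = Mul(Pow(Add(1, -21), 2), Pow(-7058, -1)) = Mul(Pow(-20, 2), Rational(-1, 7058)) = Mul(400, Rational(-1, 7058)) = Rational(-200, 3529)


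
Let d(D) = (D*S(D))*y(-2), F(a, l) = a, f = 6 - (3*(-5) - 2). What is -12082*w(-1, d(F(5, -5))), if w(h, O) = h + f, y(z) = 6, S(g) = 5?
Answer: -265804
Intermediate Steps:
f = 23 (f = 6 - (-15 - 2) = 6 - 1*(-17) = 6 + 17 = 23)
d(D) = 30*D (d(D) = (D*5)*6 = (5*D)*6 = 30*D)
w(h, O) = 23 + h (w(h, O) = h + 23 = 23 + h)
-12082*w(-1, d(F(5, -5))) = -12082*(23 - 1) = -12082*22 = -265804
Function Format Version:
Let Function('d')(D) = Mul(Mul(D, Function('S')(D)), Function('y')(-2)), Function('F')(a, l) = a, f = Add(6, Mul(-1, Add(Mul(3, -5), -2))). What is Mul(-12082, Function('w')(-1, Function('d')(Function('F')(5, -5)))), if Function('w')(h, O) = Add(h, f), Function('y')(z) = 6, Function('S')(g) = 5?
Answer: -265804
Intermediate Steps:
f = 23 (f = Add(6, Mul(-1, Add(-15, -2))) = Add(6, Mul(-1, -17)) = Add(6, 17) = 23)
Function('d')(D) = Mul(30, D) (Function('d')(D) = Mul(Mul(D, 5), 6) = Mul(Mul(5, D), 6) = Mul(30, D))
Function('w')(h, O) = Add(23, h) (Function('w')(h, O) = Add(h, 23) = Add(23, h))
Mul(-12082, Function('w')(-1, Function('d')(Function('F')(5, -5)))) = Mul(-12082, Add(23, -1)) = Mul(-12082, 22) = -265804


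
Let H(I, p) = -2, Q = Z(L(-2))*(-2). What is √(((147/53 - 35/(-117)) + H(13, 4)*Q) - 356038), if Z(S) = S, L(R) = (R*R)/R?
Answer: 4*I*√95074343143/2067 ≈ 596.69*I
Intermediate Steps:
L(R) = R (L(R) = R²/R = R)
Q = 4 (Q = -2*(-2) = 4)
√(((147/53 - 35/(-117)) + H(13, 4)*Q) - 356038) = √(((147/53 - 35/(-117)) - 2*4) - 356038) = √(((147*(1/53) - 35*(-1/117)) - 8) - 356038) = √(((147/53 + 35/117) - 8) - 356038) = √((19054/6201 - 8) - 356038) = √(-30554/6201 - 356038) = √(-2207822192/6201) = 4*I*√95074343143/2067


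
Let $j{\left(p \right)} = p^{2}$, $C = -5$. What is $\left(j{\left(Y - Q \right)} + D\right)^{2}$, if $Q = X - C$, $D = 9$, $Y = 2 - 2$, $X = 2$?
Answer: $3364$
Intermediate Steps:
$Y = 0$ ($Y = 2 - 2 = 0$)
$Q = 7$ ($Q = 2 - -5 = 2 + 5 = 7$)
$\left(j{\left(Y - Q \right)} + D\right)^{2} = \left(\left(0 - 7\right)^{2} + 9\right)^{2} = \left(\left(-7\right)^{2} + 9\right)^{2} = \left(49 + 9\right)^{2} = 58^{2} = 3364$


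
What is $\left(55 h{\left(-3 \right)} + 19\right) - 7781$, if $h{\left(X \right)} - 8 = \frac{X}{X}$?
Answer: $-7267$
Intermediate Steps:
$h{\left(X \right)} = 9$ ($h{\left(X \right)} = 8 + \frac{X}{X} = 8 + 1 = 9$)
$\left(55 h{\left(-3 \right)} + 19\right) - 7781 = \left(55 \cdot 9 + 19\right) - 7781 = \left(495 + 19\right) - 7781 = 514 - 7781 = -7267$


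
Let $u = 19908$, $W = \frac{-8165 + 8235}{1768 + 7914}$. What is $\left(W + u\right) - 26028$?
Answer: $- \frac{29626885}{4841} \approx -6120.0$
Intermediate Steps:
$W = \frac{35}{4841}$ ($W = \frac{70}{9682} = 70 \cdot \frac{1}{9682} = \frac{35}{4841} \approx 0.0072299$)
$\left(W + u\right) - 26028 = \left(\frac{35}{4841} + 19908\right) - 26028 = \frac{96374663}{4841} - 26028 = - \frac{29626885}{4841}$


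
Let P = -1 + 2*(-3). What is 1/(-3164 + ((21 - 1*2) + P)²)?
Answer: -1/3020 ≈ -0.00033113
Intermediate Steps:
P = -7 (P = -1 - 6 = -7)
1/(-3164 + ((21 - 1*2) + P)²) = 1/(-3164 + ((21 - 1*2) - 7)²) = 1/(-3164 + ((21 - 2) - 7)²) = 1/(-3164 + (19 - 7)²) = 1/(-3164 + 12²) = 1/(-3164 + 144) = 1/(-3020) = -1/3020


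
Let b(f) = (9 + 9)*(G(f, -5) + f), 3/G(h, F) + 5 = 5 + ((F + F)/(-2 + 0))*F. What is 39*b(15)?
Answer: 261144/25 ≈ 10446.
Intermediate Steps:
G(h, F) = -3/F² (G(h, F) = 3/(-5 + (5 + ((F + F)/(-2 + 0))*F)) = 3/(-5 + (5 + ((2*F)/(-2))*F)) = 3/(-5 + (5 + ((2*F)*(-½))*F)) = 3/(-5 + (5 + (-F)*F)) = 3/(-5 + (5 - F²)) = 3/((-F²)) = 3*(-1/F²) = -3/F²)
b(f) = -54/25 + 18*f (b(f) = (9 + 9)*(-3/(-5)² + f) = 18*(-3*1/25 + f) = 18*(-3/25 + f) = -54/25 + 18*f)
39*b(15) = 39*(-54/25 + 18*15) = 39*(-54/25 + 270) = 39*(6696/25) = 261144/25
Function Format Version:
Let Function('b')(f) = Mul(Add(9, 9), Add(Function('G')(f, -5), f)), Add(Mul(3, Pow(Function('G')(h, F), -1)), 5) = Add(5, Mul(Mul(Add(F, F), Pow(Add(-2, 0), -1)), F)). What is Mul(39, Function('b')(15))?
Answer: Rational(261144, 25) ≈ 10446.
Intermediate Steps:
Function('G')(h, F) = Mul(-3, Pow(F, -2)) (Function('G')(h, F) = Mul(3, Pow(Add(-5, Add(5, Mul(Mul(Add(F, F), Pow(Add(-2, 0), -1)), F))), -1)) = Mul(3, Pow(Add(-5, Add(5, Mul(Mul(Mul(2, F), Pow(-2, -1)), F))), -1)) = Mul(3, Pow(Add(-5, Add(5, Mul(Mul(Mul(2, F), Rational(-1, 2)), F))), -1)) = Mul(3, Pow(Add(-5, Add(5, Mul(Mul(-1, F), F))), -1)) = Mul(3, Pow(Add(-5, Add(5, Mul(-1, Pow(F, 2)))), -1)) = Mul(3, Pow(Mul(-1, Pow(F, 2)), -1)) = Mul(3, Mul(-1, Pow(F, -2))) = Mul(-3, Pow(F, -2)))
Function('b')(f) = Add(Rational(-54, 25), Mul(18, f)) (Function('b')(f) = Mul(Add(9, 9), Add(Mul(-3, Pow(-5, -2)), f)) = Mul(18, Add(Mul(-3, Rational(1, 25)), f)) = Mul(18, Add(Rational(-3, 25), f)) = Add(Rational(-54, 25), Mul(18, f)))
Mul(39, Function('b')(15)) = Mul(39, Add(Rational(-54, 25), Mul(18, 15))) = Mul(39, Add(Rational(-54, 25), 270)) = Mul(39, Rational(6696, 25)) = Rational(261144, 25)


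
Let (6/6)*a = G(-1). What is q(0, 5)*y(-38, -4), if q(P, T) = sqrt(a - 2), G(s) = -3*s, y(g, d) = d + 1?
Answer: -3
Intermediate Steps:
y(g, d) = 1 + d
a = 3 (a = -3*(-1) = 3)
q(P, T) = 1 (q(P, T) = sqrt(3 - 2) = sqrt(1) = 1)
q(0, 5)*y(-38, -4) = 1*(1 - 4) = 1*(-3) = -3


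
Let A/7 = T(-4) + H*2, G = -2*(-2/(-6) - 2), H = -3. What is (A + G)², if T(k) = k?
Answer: 40000/9 ≈ 4444.4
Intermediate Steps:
G = 10/3 (G = -2*(-2*(-⅙) - 2) = -2*(⅓ - 2) = -2*(-5/3) = 10/3 ≈ 3.3333)
A = -70 (A = 7*(-4 - 3*2) = 7*(-4 - 6) = 7*(-10) = -70)
(A + G)² = (-70 + 10/3)² = (-200/3)² = 40000/9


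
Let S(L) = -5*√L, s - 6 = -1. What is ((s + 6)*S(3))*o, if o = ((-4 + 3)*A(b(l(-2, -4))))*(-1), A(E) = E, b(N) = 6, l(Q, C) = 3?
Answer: -330*√3 ≈ -571.58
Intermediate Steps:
s = 5 (s = 6 - 1 = 5)
o = 6 (o = ((-4 + 3)*6)*(-1) = -1*6*(-1) = -6*(-1) = 6)
((s + 6)*S(3))*o = ((5 + 6)*(-5*√3))*6 = (11*(-5*√3))*6 = -55*√3*6 = -330*√3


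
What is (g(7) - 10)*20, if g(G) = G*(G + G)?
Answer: 1760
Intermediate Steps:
g(G) = 2*G² (g(G) = G*(2*G) = 2*G²)
(g(7) - 10)*20 = (2*7² - 10)*20 = (2*49 - 10)*20 = (98 - 10)*20 = 88*20 = 1760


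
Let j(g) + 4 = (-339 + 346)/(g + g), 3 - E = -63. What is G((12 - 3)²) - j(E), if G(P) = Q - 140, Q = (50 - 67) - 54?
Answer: -27331/132 ≈ -207.05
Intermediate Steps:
Q = -71 (Q = -17 - 54 = -71)
G(P) = -211 (G(P) = -71 - 140 = -211)
E = 66 (E = 3 - 1*(-63) = 3 + 63 = 66)
j(g) = -4 + 7/(2*g) (j(g) = -4 + (-339 + 346)/(g + g) = -4 + 7/((2*g)) = -4 + 7*(1/(2*g)) = -4 + 7/(2*g))
G((12 - 3)²) - j(E) = -211 - (-4 + (7/2)/66) = -211 - (-4 + (7/2)*(1/66)) = -211 - (-4 + 7/132) = -211 - 1*(-521/132) = -211 + 521/132 = -27331/132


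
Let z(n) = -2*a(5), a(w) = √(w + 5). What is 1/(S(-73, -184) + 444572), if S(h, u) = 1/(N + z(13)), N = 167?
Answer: 2476177159/1100839046779653 - 2*√10/5504195233898265 ≈ 2.2494e-6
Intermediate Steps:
a(w) = √(5 + w)
z(n) = -2*√10 (z(n) = -2*√(5 + 5) = -2*√10)
S(h, u) = 1/(167 - 2*√10)
1/(S(-73, -184) + 444572) = 1/((167/27849 + 2*√10/27849) + 444572) = 1/(12380885795/27849 + 2*√10/27849)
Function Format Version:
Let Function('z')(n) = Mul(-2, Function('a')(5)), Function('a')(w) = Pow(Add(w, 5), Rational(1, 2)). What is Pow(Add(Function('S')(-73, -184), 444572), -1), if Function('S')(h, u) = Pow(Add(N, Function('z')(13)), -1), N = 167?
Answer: Add(Rational(2476177159, 1100839046779653), Mul(Rational(-2, 5504195233898265), Pow(10, Rational(1, 2)))) ≈ 2.2494e-6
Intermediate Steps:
Function('a')(w) = Pow(Add(5, w), Rational(1, 2))
Function('z')(n) = Mul(-2, Pow(10, Rational(1, 2))) (Function('z')(n) = Mul(-2, Pow(Add(5, 5), Rational(1, 2))) = Mul(-2, Pow(10, Rational(1, 2))))
Function('S')(h, u) = Pow(Add(167, Mul(-2, Pow(10, Rational(1, 2)))), -1)
Pow(Add(Function('S')(-73, -184), 444572), -1) = Pow(Add(Add(Rational(167, 27849), Mul(Rational(2, 27849), Pow(10, Rational(1, 2)))), 444572), -1) = Pow(Add(Rational(12380885795, 27849), Mul(Rational(2, 27849), Pow(10, Rational(1, 2)))), -1)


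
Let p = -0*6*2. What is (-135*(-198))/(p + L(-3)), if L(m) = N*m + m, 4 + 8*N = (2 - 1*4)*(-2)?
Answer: -8910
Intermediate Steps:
N = 0 (N = -½ + ((2 - 1*4)*(-2))/8 = -½ + ((2 - 4)*(-2))/8 = -½ + (-2*(-2))/8 = -½ + (⅛)*4 = -½ + ½ = 0)
p = 0 (p = -0*2 = -1*0 = 0)
L(m) = m (L(m) = 0*m + m = 0 + m = m)
(-135*(-198))/(p + L(-3)) = (-135*(-198))/(0 - 3) = 26730/(-3) = 26730*(-⅓) = -8910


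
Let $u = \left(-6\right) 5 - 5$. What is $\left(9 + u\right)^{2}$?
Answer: $676$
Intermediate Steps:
$u = -35$ ($u = -30 - 5 = -35$)
$\left(9 + u\right)^{2} = \left(9 - 35\right)^{2} = \left(-26\right)^{2} = 676$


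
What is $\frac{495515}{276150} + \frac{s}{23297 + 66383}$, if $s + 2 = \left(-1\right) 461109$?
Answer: $- \frac{87261071}{26068560} \approx -3.3474$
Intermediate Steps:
$s = -461111$ ($s = -2 - 461109 = -461111$)
$\frac{495515}{276150} + \frac{s}{23297 + 66383} = \frac{495515}{276150} - \frac{461111}{23297 + 66383} = 495515 \cdot \frac{1}{276150} - \frac{461111}{89680} = \frac{99103}{55230} - \frac{24269}{4720} = - \frac{87261071}{26068560}$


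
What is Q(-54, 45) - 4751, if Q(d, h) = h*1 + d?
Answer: -4760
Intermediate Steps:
Q(d, h) = d + h (Q(d, h) = h + d = d + h)
Q(-54, 45) - 4751 = (-54 + 45) - 4751 = -9 - 4751 = -4760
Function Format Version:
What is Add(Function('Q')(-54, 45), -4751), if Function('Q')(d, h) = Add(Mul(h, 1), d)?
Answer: -4760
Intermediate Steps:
Function('Q')(d, h) = Add(d, h) (Function('Q')(d, h) = Add(h, d) = Add(d, h))
Add(Function('Q')(-54, 45), -4751) = Add(Add(-54, 45), -4751) = Add(-9, -4751) = -4760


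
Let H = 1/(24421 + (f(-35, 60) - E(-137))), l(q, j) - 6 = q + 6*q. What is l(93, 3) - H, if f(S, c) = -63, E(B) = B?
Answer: 16093214/24495 ≈ 657.00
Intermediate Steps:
l(q, j) = 6 + 7*q (l(q, j) = 6 + (q + 6*q) = 6 + 7*q)
H = 1/24495 (H = 1/(24421 + (-63 - 1*(-137))) = 1/(24421 + (-63 + 137)) = 1/(24421 + 74) = 1/24495 ≈ 4.0825e-5)
l(93, 3) - H = (6 + 7*93) - 1*1/24495 = (6 + 651) - 1/24495 = 657 - 1/24495 = 16093214/24495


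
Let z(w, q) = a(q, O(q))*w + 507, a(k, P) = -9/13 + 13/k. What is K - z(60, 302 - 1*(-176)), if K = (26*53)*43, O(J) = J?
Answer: 182650919/3107 ≈ 58787.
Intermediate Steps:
a(k, P) = -9/13 + 13/k (a(k, P) = -9*1/13 + 13/k = -9/13 + 13/k)
z(w, q) = 507 + w*(-9/13 + 13/q) (z(w, q) = (-9/13 + 13/q)*w + 507 = w*(-9/13 + 13/q) + 507 = 507 + w*(-9/13 + 13/q))
K = 59254 (K = 1378*43 = 59254)
K - z(60, 302 - 1*(-176)) = 59254 - (507 - 9/13*60 + 13*60/(302 - 1*(-176))) = 59254 - (507 - 540/13 + 13*60/(302 + 176)) = 59254 - (507 - 540/13 + 13*60/478) = 59254 - (507 - 540/13 + 13*60*(1/478)) = 59254 - (507 - 540/13 + 390/239) = 59254 - 1*1451259/3107 = 59254 - 1451259/3107 = 182650919/3107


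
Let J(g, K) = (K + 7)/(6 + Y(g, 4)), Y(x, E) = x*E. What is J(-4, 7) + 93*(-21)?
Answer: -9772/5 ≈ -1954.4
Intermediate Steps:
Y(x, E) = E*x
J(g, K) = (7 + K)/(6 + 4*g) (J(g, K) = (K + 7)/(6 + 4*g) = (7 + K)/(6 + 4*g))
J(-4, 7) + 93*(-21) = (7 + 7)/(2*(3 + 2*(-4))) + 93*(-21) = (½)*14/(3 - 8) - 1953 = (½)*14/(-5) - 1953 = (½)*(-⅕)*14 - 1953 = -7/5 - 1953 = -9772/5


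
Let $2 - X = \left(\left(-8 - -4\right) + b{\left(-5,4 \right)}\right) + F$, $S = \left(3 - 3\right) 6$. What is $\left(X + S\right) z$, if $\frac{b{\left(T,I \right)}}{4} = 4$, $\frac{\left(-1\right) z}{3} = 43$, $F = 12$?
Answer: $2838$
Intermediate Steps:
$S = 0$ ($S = 0 \cdot 6 = 0$)
$z = -129$ ($z = \left(-3\right) 43 = -129$)
$b{\left(T,I \right)} = 16$ ($b{\left(T,I \right)} = 4 \cdot 4 = 16$)
$X = -22$ ($X = 2 - \left(\left(\left(-8 - -4\right) + 16\right) + 12\right) = 2 - \left(\left(\left(-8 + 4\right) + 16\right) + 12\right) = 2 - \left(\left(-4 + 16\right) + 12\right) = 2 - \left(12 + 12\right) = 2 - 24 = -22$)
$\left(X + S\right) z = \left(-22 + 0\right) \left(-129\right) = \left(-22\right) \left(-129\right) = 2838$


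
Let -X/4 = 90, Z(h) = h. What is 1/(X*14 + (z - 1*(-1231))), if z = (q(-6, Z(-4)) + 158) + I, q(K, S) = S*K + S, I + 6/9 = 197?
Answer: -3/10304 ≈ -0.00029115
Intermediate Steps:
I = 589/3 (I = -⅔ + 197 = 589/3 ≈ 196.33)
q(K, S) = S + K*S (q(K, S) = K*S + S = S + K*S)
X = -360 (X = -4*90 = -360)
z = 1123/3 (z = (-4*(1 - 6) + 158) + 589/3 = (-4*(-5) + 158) + 589/3 = (20 + 158) + 589/3 = 178 + 589/3 = 1123/3 ≈ 374.33)
1/(X*14 + (z - 1*(-1231))) = 1/(-360*14 + (1123/3 - 1*(-1231))) = 1/(-5040 + (1123/3 + 1231)) = 1/(-5040 + 4816/3) = 1/(-10304/3) = -3/10304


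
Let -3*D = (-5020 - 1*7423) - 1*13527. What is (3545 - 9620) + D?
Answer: 7745/3 ≈ 2581.7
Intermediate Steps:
D = 25970/3 (D = -((-5020 - 1*7423) - 1*13527)/3 = -((-5020 - 7423) - 13527)/3 = -(-12443 - 13527)/3 = -1/3*(-25970) = 25970/3 ≈ 8656.7)
(3545 - 9620) + D = (3545 - 9620) + 25970/3 = -6075 + 25970/3 = 7745/3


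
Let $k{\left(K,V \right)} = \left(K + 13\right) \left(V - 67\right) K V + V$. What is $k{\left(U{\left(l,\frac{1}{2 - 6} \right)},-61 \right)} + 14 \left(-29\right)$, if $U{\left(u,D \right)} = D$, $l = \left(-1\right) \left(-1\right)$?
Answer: $-25355$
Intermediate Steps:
$l = 1$
$k{\left(K,V \right)} = V + K V \left(-67 + V\right) \left(13 + K\right)$ ($k{\left(K,V \right)} = \left(13 + K\right) \left(-67 + V\right) K V + V = \left(-67 + V\right) \left(13 + K\right) K V + V = K \left(-67 + V\right) \left(13 + K\right) V + V = K V \left(-67 + V\right) \left(13 + K\right) + V = V + K V \left(-67 + V\right) \left(13 + K\right)$)
$k{\left(U{\left(l,\frac{1}{2 - 6} \right)},-61 \right)} + 14 \left(-29\right) = - 61 \left(1 - \frac{871}{2 - 6} - 67 \left(\frac{1}{2 - 6}\right)^{2} - 61 \left(\frac{1}{2 - 6}\right)^{2} + 13 \frac{1}{2 - 6} \left(-61\right)\right) + 14 \left(-29\right) = - 61 \left(1 - \frac{871}{-4} - 67 \left(\frac{1}{-4}\right)^{2} - 61 \left(\frac{1}{-4}\right)^{2} + 13 \frac{1}{-4} \left(-61\right)\right) - 406 = - 61 \left(1 - - \frac{871}{4} - 67 \left(- \frac{1}{4}\right)^{2} - 61 \left(- \frac{1}{4}\right)^{2} + 13 \left(- \frac{1}{4}\right) \left(-61\right)\right) - 406 = - 61 \left(1 + \frac{871}{4} - \frac{67}{16} - \frac{61}{16} + \frac{793}{4}\right) - 406 = \left(-61\right) 409 - 406 = -24949 - 406 = -25355$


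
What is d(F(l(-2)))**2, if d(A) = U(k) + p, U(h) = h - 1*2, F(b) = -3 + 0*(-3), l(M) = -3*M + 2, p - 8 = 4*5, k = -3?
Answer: 529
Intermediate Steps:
p = 28 (p = 8 + 4*5 = 8 + 20 = 28)
l(M) = 2 - 3*M
F(b) = -3 (F(b) = -3 + 0 = -3)
U(h) = -2 + h (U(h) = h - 2 = -2 + h)
d(A) = 23 (d(A) = (-2 - 3) + 28 = -5 + 28 = 23)
d(F(l(-2)))**2 = 23**2 = 529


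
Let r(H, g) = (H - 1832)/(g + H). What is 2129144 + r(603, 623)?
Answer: 2610329315/1226 ≈ 2.1291e+6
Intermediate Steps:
r(H, g) = (-1832 + H)/(H + g)
2129144 + r(603, 623) = 2129144 + (-1832 + 603)/(603 + 623) = 2129144 - 1229/1226 = 2610329315/1226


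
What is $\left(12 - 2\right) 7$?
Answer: $70$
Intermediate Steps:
$\left(12 - 2\right) 7 = 10 \cdot 7 = 70$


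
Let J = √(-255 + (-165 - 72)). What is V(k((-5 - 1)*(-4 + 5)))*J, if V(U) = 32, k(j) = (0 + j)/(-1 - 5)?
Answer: 64*I*√123 ≈ 709.79*I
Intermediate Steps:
k(j) = -j/6 (k(j) = j/(-6) = j*(-⅙) = -j/6)
J = 2*I*√123 (J = √(-255 - 237) = √(-492) = 2*I*√123 ≈ 22.181*I)
V(k((-5 - 1)*(-4 + 5)))*J = 32*(2*I*√123) = 64*I*√123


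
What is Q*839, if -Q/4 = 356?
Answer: -1194736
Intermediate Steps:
Q = -1424 (Q = -4*356 = -1424)
Q*839 = -1424*839 = -1194736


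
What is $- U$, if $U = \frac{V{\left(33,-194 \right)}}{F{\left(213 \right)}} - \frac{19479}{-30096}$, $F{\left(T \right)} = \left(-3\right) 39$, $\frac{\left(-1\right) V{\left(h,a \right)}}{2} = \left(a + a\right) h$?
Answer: $\frac{28459975}{130416} \approx 218.22$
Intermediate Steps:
$V{\left(h,a \right)} = - 4 a h$ ($V{\left(h,a \right)} = - 2 \left(a + a\right) h = - 2 \cdot 2 a h = - 4 a h$)
$F{\left(T \right)} = -117$
$U = - \frac{28459975}{130416}$ ($U = \frac{\left(-4\right) \left(-194\right) 33}{-117} - \frac{19479}{-30096} = 25608 \left(- \frac{1}{117}\right) - - \frac{6493}{10032} = - \frac{8536}{39} + \frac{6493}{10032} = - \frac{28459975}{130416} \approx -218.22$)
$- U = \left(-1\right) \left(- \frac{28459975}{130416}\right) = \frac{28459975}{130416}$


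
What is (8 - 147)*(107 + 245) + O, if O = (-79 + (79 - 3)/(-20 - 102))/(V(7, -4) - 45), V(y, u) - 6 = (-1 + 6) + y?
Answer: -26859853/549 ≈ -48925.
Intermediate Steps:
V(y, u) = 11 + y (V(y, u) = 6 + ((-1 + 6) + y) = 6 + (5 + y) = 11 + y)
O = 1619/549 (O = (-79 + (79 - 3)/(-20 - 102))/((11 + 7) - 45) = (-79 + 76/(-122))/(18 - 45) = (-79 + 76*(-1/122))/(-27) = (-79 - 38/61)*(-1/27) = -4857/61*(-1/27) = 1619/549 ≈ 2.9490)
(8 - 147)*(107 + 245) + O = (8 - 147)*(107 + 245) + 1619/549 = -139*352 + 1619/549 = -48928 + 1619/549 = -26859853/549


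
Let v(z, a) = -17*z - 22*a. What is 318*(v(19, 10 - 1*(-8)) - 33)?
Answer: -239136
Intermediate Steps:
v(z, a) = -22*a - 17*z
318*(v(19, 10 - 1*(-8)) - 33) = 318*((-22*(10 - 1*(-8)) - 17*19) - 33) = 318*((-22*(10 + 8) - 323) - 33) = 318*((-22*18 - 323) - 33) = 318*((-396 - 323) - 33) = 318*(-719 - 33) = 318*(-752) = -239136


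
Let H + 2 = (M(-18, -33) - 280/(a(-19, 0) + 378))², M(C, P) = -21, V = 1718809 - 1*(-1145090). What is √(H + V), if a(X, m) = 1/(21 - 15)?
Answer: √14746808973058/2269 ≈ 1692.4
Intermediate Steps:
V = 2863899 (V = 1718809 + 1145090 = 2863899)
a(X, m) = ⅙ (a(X, m) = 1/6 = ⅙)
H = 2423053519/5148361 (H = -2 + (-21 - 280/(⅙ + 378))² = -2 + (-21 - 280/2269/6)² = -2 + (-21 - 280*6/2269)² = -2 + (-21 - 1680/2269)² = -2 + (-49329/2269)² = -2 + 2433350241/5148361 = 2423053519/5148361 ≈ 470.65)
√(H + V) = √(2423053519/5148361 + 2863899) = √(14746808973058/5148361) = √14746808973058/2269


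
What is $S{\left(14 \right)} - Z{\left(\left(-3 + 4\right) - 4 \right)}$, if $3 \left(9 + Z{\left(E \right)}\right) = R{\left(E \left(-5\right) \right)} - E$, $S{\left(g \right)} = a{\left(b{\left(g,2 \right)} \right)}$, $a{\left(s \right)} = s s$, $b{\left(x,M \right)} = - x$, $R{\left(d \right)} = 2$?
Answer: $\frac{610}{3} \approx 203.33$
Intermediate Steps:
$a{\left(s \right)} = s^{2}$
$S{\left(g \right)} = g^{2}$ ($S{\left(g \right)} = \left(- g\right)^{2} = g^{2}$)
$Z{\left(E \right)} = - \frac{25}{3} - \frac{E}{3}$ ($Z{\left(E \right)} = -9 + \frac{2 - E}{3} = -9 - \left(- \frac{2}{3} + \frac{E}{3}\right) = - \frac{25}{3} - \frac{E}{3}$)
$S{\left(14 \right)} - Z{\left(\left(-3 + 4\right) - 4 \right)} = 14^{2} - \left(- \frac{25}{3} - \frac{\left(-3 + 4\right) - 4}{3}\right) = 196 - \left(- \frac{25}{3} - \frac{1 - 4}{3}\right) = 196 - \left(- \frac{25}{3} - -1\right) = 196 - \left(- \frac{25}{3} + 1\right) = 196 - - \frac{22}{3} = 196 + \frac{22}{3} = \frac{610}{3}$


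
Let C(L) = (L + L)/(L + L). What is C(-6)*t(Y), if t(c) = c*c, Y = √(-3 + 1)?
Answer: -2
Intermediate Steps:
C(L) = 1 (C(L) = (2*L)/((2*L)) = (2*L)*(1/(2*L)) = 1)
Y = I*√2 (Y = √(-2) = I*√2 ≈ 1.4142*I)
t(c) = c²
C(-6)*t(Y) = 1*(I*√2)² = 1*(-2) = -2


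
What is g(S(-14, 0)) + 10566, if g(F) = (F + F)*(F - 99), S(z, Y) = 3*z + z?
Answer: 27926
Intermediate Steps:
S(z, Y) = 4*z
g(F) = 2*F*(-99 + F) (g(F) = (2*F)*(-99 + F) = 2*F*(-99 + F))
g(S(-14, 0)) + 10566 = 2*(4*(-14))*(-99 + 4*(-14)) + 10566 = 2*(-56)*(-99 - 56) + 10566 = 2*(-56)*(-155) + 10566 = 17360 + 10566 = 27926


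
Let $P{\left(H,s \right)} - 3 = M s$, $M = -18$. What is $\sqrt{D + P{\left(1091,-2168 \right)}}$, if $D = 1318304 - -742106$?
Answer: $\sqrt{2099437} \approx 1448.9$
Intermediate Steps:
$P{\left(H,s \right)} = 3 - 18 s$
$D = 2060410$ ($D = 1318304 + 742106 = 2060410$)
$\sqrt{D + P{\left(1091,-2168 \right)}} = \sqrt{2060410 + \left(3 - -39024\right)} = \sqrt{2060410 + \left(3 + 39024\right)} = \sqrt{2060410 + 39027} = \sqrt{2099437}$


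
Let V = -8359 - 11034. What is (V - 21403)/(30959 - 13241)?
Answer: -20398/8859 ≈ -2.3025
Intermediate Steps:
V = -19393
(V - 21403)/(30959 - 13241) = (-19393 - 21403)/(30959 - 13241) = -40796/17718 = -40796*1/17718 = -20398/8859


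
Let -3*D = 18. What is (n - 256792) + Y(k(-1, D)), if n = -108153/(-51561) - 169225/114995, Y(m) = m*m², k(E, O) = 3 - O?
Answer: -33739103855095/131761271 ≈ -2.5606e+5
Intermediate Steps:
D = -6 (D = -⅓*18 = -6)
Y(m) = m³
n = 82480978/131761271 (n = -108153*(-1/51561) - 169225*1/114995 = 12017/5729 - 33845/22999 = 82480978/131761271 ≈ 0.62599)
(n - 256792) + Y(k(-1, D)) = (82480978/131761271 - 256792) + (3 - 1*(-6))³ = -33835157821654/131761271 + (3 + 6)³ = -33835157821654/131761271 + 9³ = -33835157821654/131761271 + 729 = -33739103855095/131761271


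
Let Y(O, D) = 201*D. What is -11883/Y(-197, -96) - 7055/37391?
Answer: 102727991/240498912 ≈ 0.42715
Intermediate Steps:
-11883/Y(-197, -96) - 7055/37391 = -11883/(201*(-96)) - 7055/37391 = -11883/(-19296) - 7055*1/37391 = -11883*(-1/19296) - 7055/37391 = 3961/6432 - 7055/37391 = 102727991/240498912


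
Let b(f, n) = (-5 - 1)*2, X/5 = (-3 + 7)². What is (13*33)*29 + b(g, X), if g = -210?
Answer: 12429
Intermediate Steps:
X = 80 (X = 5*(-3 + 7)² = 5*4² = 5*16 = 80)
b(f, n) = -12 (b(f, n) = -6*2 = -12)
(13*33)*29 + b(g, X) = (13*33)*29 - 12 = 429*29 - 12 = 12441 - 12 = 12429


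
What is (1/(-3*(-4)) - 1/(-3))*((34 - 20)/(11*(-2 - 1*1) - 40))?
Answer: -35/438 ≈ -0.079909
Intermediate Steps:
(1/(-3*(-4)) - 1/(-3))*((34 - 20)/(11*(-2 - 1*1) - 40)) = (1/12 - 1*(-⅓))*(14/(11*(-2 - 1) - 40)) = (1*(1/12) + ⅓)*(14/(11*(-3) - 40)) = (1/12 + ⅓)*(14/(-33 - 40)) = 5*(14/(-73))/12 = 5*(14*(-1/73))/12 = (5/12)*(-14/73) = -35/438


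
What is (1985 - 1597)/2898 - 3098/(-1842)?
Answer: 807725/444843 ≈ 1.8158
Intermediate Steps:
(1985 - 1597)/2898 - 3098/(-1842) = 388*(1/2898) - 3098*(-1/1842) = 194/1449 + 1549/921 = 807725/444843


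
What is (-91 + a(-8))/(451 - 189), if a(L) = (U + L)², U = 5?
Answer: -41/131 ≈ -0.31298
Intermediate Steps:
a(L) = (5 + L)²
(-91 + a(-8))/(451 - 189) = (-91 + (5 - 8)²)/(451 - 189) = (-91 + (-3)²)/262 = (-91 + 9)*(1/262) = -82*1/262 = -41/131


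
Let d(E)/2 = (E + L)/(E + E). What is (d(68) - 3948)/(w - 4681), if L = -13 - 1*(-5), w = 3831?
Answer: 67101/14450 ≈ 4.6437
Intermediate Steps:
L = -8 (L = -13 + 5 = -8)
d(E) = (-8 + E)/E (d(E) = 2*((E - 8)/(E + E)) = 2*((-8 + E)/((2*E))) = 2*((-8 + E)*(1/(2*E))) = 2*((-8 + E)/(2*E)) = (-8 + E)/E)
(d(68) - 3948)/(w - 4681) = ((-8 + 68)/68 - 3948)/(3831 - 4681) = ((1/68)*60 - 3948)/(-850) = (15/17 - 3948)*(-1/850) = -67101/17*(-1/850) = 67101/14450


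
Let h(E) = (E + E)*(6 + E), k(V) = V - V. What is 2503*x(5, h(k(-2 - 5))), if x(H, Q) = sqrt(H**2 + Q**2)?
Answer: 12515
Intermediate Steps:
k(V) = 0
h(E) = 2*E*(6 + E) (h(E) = (2*E)*(6 + E) = 2*E*(6 + E))
2503*x(5, h(k(-2 - 5))) = 2503*sqrt(5**2 + (2*0*(6 + 0))**2) = 2503*sqrt(25 + (2*0*6)**2) = 2503*sqrt(25 + 0**2) = 2503*sqrt(25 + 0) = 2503*sqrt(25) = 2503*5 = 12515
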